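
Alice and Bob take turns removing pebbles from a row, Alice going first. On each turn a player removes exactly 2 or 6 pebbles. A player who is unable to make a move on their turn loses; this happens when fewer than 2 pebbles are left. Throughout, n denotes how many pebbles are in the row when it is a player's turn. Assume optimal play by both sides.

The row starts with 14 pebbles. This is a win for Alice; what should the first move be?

Compute win/loss labels from the base case upward. A position with no move is L. Any other position is W if it can reach an L in one move, else L.
n=0: no move → L
n=1: no move → L
n=2: W (go to 0, an L position)
n=3: W (go to 1, an L position)
n=4: L (sole option 2(W) is W)
n=5: L (sole option 3(W) is W)
n=6: W (go to 4, an L position)
n=7: W (go to 5, an L position)
n=8: L (options 6(W), 2(W) are all W)
n=9: L (options 7(W), 3(W) are all W)
n=10: W (go to 8, an L position)
n=11: W (go to 9, an L position)
n=12: L (options 10(W), 6(W) are all W)
n=13: L (options 11(W), 7(W) are all W)
n=14: W (go to 12, an L position)
From 14, the L positions reachable in one move are: 12, 8. Any move reaching one of these is winning.

Remove 2, leaving 12.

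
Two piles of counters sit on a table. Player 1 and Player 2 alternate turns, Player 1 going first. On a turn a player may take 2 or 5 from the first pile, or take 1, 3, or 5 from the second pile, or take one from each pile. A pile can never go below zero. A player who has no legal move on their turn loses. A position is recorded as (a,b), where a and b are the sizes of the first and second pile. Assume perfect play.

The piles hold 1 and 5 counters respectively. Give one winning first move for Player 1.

Label each position W (a win for the player to move) or L (a loss). A position with no legal move is L; any other position is W exactly when some move reaches an L, and L when every move reaches a W.
No move ever increases a pile, so every position that can arise here has a ≤ 1 and b ≤ 5; it is enough to label the cells with 0 ≤ a ≤ 1 and 0 ≤ b ≤ 5.
Every move lowers a or b (never raises either), so fill the grid row by row in increasing a, and left to right within a row: each cell's successors are then already labelled.
      b=0  b=1  b=2  b=3  b=4  b=5
a=0:    L    W    L    W    L    W
a=1:    L    W    L    W    L    W
Cells with no legal move (terminal, hence L): (0,0), (1,0).
The remaining L cells, each justified by listing all of its moves:
(0,2): the only move is to (0,1)(W), a W ⇒ L
(0,4): moves to (0,3)(W), (0,1)(W); every one is W ⇒ L
(1,2): moves to (1,1)(W), (0,1)(W); every one is W ⇒ L
(1,4): moves to (1,3)(W), (1,1)(W), (0,3)(W); every one is W ⇒ L
Every other cell has at least one move into one of the L cells above, so it is W.
From (1,5), the L positions reachable in one move are: (1,4), (1,2), (1,0), (0,4). Any move reaching one of these is winning.

Move to (1,4).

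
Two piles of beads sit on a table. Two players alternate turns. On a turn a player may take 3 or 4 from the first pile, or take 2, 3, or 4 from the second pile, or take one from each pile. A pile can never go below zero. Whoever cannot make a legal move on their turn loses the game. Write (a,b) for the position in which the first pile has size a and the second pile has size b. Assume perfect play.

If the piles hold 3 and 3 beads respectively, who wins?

Label each position W (a win for the player to move) or L (a loss). A position with no legal move is L; any other position is W exactly when some move reaches an L, and L when every move reaches a W.
No move ever increases a pile, so every position that can arise here has a ≤ 3 and b ≤ 3; it is enough to label the cells with 0 ≤ a ≤ 3 and 0 ≤ b ≤ 3.
Every move lowers a or b (never raises either), so fill the grid row by row in increasing a, and left to right within a row: each cell's successors are then already labelled.
      b=0  b=1  b=2  b=3
a=0:    L    L    W    W
a=1:    L    W    W    W
a=2:    L    W    W    W
a=3:    W    W    L    L
Cells with no legal move (terminal, hence L): (0,0), (0,1), (1,0), (2,0).
The remaining L cells, each justified by listing all of its moves:
(3,2): →(0,2)(W), (3,0)(W), (2,1)(W) — all W, so L
(3,3): →(0,3)(W), (3,1)(W), (3,0)(W), (2,2)(W) — all W, so L
Every other cell has at least one move into one of the L cells above, so it is W.
Every move from (3,3) reaches a W position, so the mover loses.

The second player wins.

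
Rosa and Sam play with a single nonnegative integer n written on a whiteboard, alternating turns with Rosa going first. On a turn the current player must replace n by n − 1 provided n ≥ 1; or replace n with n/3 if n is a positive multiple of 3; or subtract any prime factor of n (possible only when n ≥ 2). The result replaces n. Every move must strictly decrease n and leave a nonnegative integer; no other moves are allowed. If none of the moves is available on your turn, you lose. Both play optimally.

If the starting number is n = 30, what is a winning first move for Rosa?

Move to 25.

Classify positions by backward induction: terminal positions (no move available) are L. From any other position, the mover wins iff some move reaches an L.
n=0: no move → L
n=1: →0(L), so W
n=2: →0(L), so W
n=3: →0(L), so W
n=4: →2(W), 3(W) — all W, so L
n=5: →0(L), so W
n=6: →4(L), so W
n=7: →0(L), so W
n=8: →6(W), 7(W) — all W, so L
n=9: →8(L), so W
n=10: →8(L), so W
n=11: →0(L), so W
n=12: →4(L), so W
n=13: →0(L), so W
n=14: →7(W), 12(W), 13(W) — all W, so L
n=15: →14(L), so W
n=16: →14(L), so W
n=17: →0(L), so W
n=18: →6(W), 15(W), 16(W), 17(W) — all W, so L
n=19: →0(L), so W
n=20: →18(L), so W
n=21: →14(L), so W
n=22: →11(W), 20(W), 21(W) — all W, so L
n=23: →0(L), so W
n=24: →8(L), so W
n=25: →20(W), 24(W) — all W, so L
n=26: →25(L), so W
n=27: →9(W), 24(W), 26(W) — all W, so L
n=28: →27(L), so W
n=29: →0(L), so W
n=30: →25(L), so W
From 30, the L positions reachable in one move are: 25, 27. Any move reaching one of these is winning.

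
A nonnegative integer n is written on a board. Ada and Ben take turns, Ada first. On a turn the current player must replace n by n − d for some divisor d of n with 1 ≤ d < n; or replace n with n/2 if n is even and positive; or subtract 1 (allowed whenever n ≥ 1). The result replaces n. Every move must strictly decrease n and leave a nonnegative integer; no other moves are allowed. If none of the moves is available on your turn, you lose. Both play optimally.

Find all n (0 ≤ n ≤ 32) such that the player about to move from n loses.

Label each position W (a win for the player to move) or L (a loss). A position with no legal move is L; any other position is W exactly when some move reaches an L, and L when every move reaches a W.
n=0: no move → L
n=1: can move to 0, which is L ⇒ W
n=2: the only move is to 1(W), a W ⇒ L
n=3: can move to 2, which is L ⇒ W
n=4: can move to 2, which is L ⇒ W
n=5: the only move is to 4(W), a W ⇒ L
n=6: can move to 5, which is L ⇒ W
n=7: the only move is to 6(W), a W ⇒ L
n=8: can move to 7, which is L ⇒ W
n=9: moves to 6(W), 8(W); every one is W ⇒ L
n=10: can move to 5, which is L ⇒ W
n=11: the only move is to 10(W), a W ⇒ L
n=12: can move to 9, which is L ⇒ W
n=13: the only move is to 12(W), a W ⇒ L
n=14: can move to 7, which is L ⇒ W
n=15: moves to 10(W), 12(W), 14(W); every one is W ⇒ L
n=16: can move to 15, which is L ⇒ W
n=17: the only move is to 16(W), a W ⇒ L
n=18: can move to 9, which is L ⇒ W
n=19: the only move is to 18(W), a W ⇒ L
n=20: can move to 15, which is L ⇒ W
n=21: moves to 14(W), 18(W), 20(W); every one is W ⇒ L
n=22: can move to 11, which is L ⇒ W
n=23: the only move is to 22(W), a W ⇒ L
n=24: can move to 21, which is L ⇒ W
n=25: moves to 20(W), 24(W); every one is W ⇒ L
n=26: can move to 13, which is L ⇒ W
n=27: moves to 18(W), 24(W), 26(W); every one is W ⇒ L
n=28: can move to 21, which is L ⇒ W
n=29: the only move is to 28(W), a W ⇒ L
n=30: can move to 15, which is L ⇒ W
n=31: the only move is to 30(W), a W ⇒ L
n=32: can move to 31, which is L ⇒ W
The losing starting values of n are exactly the entries labelled L in this table (16 of them).

0, 2, 5, 7, 9, 11, 13, 15, 17, 19, 21, 23, 25, 27, 29, 31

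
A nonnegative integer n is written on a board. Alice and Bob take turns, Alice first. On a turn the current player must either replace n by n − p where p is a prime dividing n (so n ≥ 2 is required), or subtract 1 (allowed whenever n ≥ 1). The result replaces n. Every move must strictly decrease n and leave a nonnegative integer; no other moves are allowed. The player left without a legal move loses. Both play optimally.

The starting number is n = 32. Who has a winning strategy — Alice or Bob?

Bob wins.

Work bottom-up. With no move the player to move loses. Otherwise the position is W if at least one move leads to an L position for the opponent, and L if every move leads to a W.
n=0: no move → L
n=1: reaches L-position 0 → W
n=2: reaches L-position 0 → W
n=3: reaches L-position 0 → W
n=4: only reaches 2(W), 3(W), all W → L
n=5: reaches L-position 0 → W
n=6: reaches L-position 4 → W
n=7: reaches L-position 0 → W
n=8: only reaches 6(W), 7(W), all W → L
n=9: reaches L-position 8 → W
n=10: reaches L-position 8 → W
n=11: reaches L-position 0 → W
n=12: only reaches 9(W), 10(W), 11(W), all W → L
n=13: reaches L-position 0 → W
n=14: reaches L-position 12 → W
n=15: reaches L-position 12 → W
n=16: only reaches 14(W), 15(W), all W → L
n=17: reaches L-position 0 → W
n=18: reaches L-position 16 → W
n=19: reaches L-position 0 → W
n=20: only reaches 15(W), 18(W), 19(W), all W → L
n=21: reaches L-position 20 → W
n=22: reaches L-position 20 → W
n=23: reaches L-position 0 → W
n=24: only reaches 21(W), 22(W), 23(W), all W → L
n=25: reaches L-position 20 → W
n=26: reaches L-position 24 → W
n=27: reaches L-position 24 → W
n=28: only reaches 21(W), 26(W), 27(W), all W → L
n=29: reaches L-position 0 → W
n=30: reaches L-position 28 → W
n=31: reaches L-position 0 → W
n=32: only reaches 30(W), 31(W), all W → L
The starting position 32 is L: whatever Alice does, the opponent receives a W position.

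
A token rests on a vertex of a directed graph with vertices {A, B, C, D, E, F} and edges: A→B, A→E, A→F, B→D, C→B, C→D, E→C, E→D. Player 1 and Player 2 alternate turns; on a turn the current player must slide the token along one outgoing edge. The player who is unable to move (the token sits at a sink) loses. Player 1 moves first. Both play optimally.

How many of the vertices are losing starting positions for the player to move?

2

Label each position W (a win for the player to move) or L (a loss). A position with no legal move is L; any other position is W exactly when some move reaches an L, and L when every move reaches a W.
Every edge goes from a vertex to one that appears earlier in the order F, D, B, C, E, A, so processing vertices in that order labels each vertex after all of its successors.
F: no outgoing edge → L
D: no outgoing edge → L
B: can move to D, which is L ⇒ W
C: can move to D, which is L ⇒ W
E: can move to D, which is L ⇒ W
A: can move to F, which is L ⇒ W
The L vertices are D, F; that is 2 in all.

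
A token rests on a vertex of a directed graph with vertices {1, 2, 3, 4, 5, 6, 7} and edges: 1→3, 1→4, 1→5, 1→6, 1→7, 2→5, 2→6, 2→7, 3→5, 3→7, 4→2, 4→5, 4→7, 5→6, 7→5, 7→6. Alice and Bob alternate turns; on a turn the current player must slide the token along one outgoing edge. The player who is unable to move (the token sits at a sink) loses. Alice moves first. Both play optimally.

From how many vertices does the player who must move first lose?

3

Build the W/L table. Terminal = L. A non-terminal position is W if it has a move to some L; otherwise it is L.
Every edge goes from a vertex to one that appears earlier in the order 6, 5, 7, 3, 2, 4, 1, so processing vertices in that order labels each vertex after all of its successors.
6: no outgoing edge → L
5: reaches L-position 6 → W
7: reaches L-position 6 → W
3: only reaches 7(W), 5(W), all W → L
2: reaches L-position 6 → W
4: only reaches 2(W), 7(W), 5(W), all W → L
1: reaches L-position 4 → W
The L vertices are 3, 4, 6; that is 3 in all.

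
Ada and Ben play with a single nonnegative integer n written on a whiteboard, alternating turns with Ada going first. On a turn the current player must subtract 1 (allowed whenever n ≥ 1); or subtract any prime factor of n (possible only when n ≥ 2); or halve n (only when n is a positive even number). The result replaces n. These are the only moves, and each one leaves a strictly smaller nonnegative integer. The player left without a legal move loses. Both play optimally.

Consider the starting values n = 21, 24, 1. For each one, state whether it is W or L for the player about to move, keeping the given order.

21: W, 24: L, 1: W

Compute win/loss labels from the base case upward. A position with no move is L. Any other position is W if it can reach an L in one move, else L.
n=0: no move → L
n=1: can move to 0, which is L ⇒ W
n=2: can move to 0, which is L ⇒ W
n=3: can move to 0, which is L ⇒ W
n=4: moves to 2(W), 3(W); every one is W ⇒ L
n=5: can move to 0, which is L ⇒ W
n=6: can move to 4, which is L ⇒ W
n=7: can move to 0, which is L ⇒ W
n=8: can move to 4, which is L ⇒ W
n=9: moves to 6(W), 8(W); every one is W ⇒ L
n=10: can move to 9, which is L ⇒ W
n=11: can move to 0, which is L ⇒ W
n=12: can move to 9, which is L ⇒ W
n=13: can move to 0, which is L ⇒ W
n=14: moves to 7(W), 12(W), 13(W); every one is W ⇒ L
n=15: can move to 14, which is L ⇒ W
n=16: can move to 14, which is L ⇒ W
n=17: can move to 0, which is L ⇒ W
n=18: can move to 9, which is L ⇒ W
n=19: can move to 0, which is L ⇒ W
n=20: moves to 10(W), 15(W), 18(W), 19(W); every one is W ⇒ L
n=21: can move to 14, which is L ⇒ W
n=22: can move to 20, which is L ⇒ W
n=23: can move to 0, which is L ⇒ W
n=24: moves to 12(W), 21(W), 22(W), 23(W); every one is W ⇒ L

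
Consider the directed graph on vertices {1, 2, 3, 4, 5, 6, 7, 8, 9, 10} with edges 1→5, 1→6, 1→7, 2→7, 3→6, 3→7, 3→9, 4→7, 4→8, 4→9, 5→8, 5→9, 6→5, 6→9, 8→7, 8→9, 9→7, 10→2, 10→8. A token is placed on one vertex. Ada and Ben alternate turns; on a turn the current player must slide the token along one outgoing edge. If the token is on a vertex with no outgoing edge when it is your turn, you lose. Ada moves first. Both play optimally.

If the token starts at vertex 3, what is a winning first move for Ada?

Move to 7.

Positions with no move are L. A position that does have a move is losing for the player to move precisely when every available move leads to a winning position for the opponent. Fill in the labels:
Every edge goes from a vertex to one that appears earlier in the order 7, 9, 8, 5, 4, 6, 1, 2, 3, 10, so processing vertices in that order labels each vertex after all of its successors.
7: no outgoing edge → L
9: can move to 7, which is L ⇒ W
8: can move to 7, which is L ⇒ W
5: moves to 8(W), 9(W); every one is W ⇒ L
4: can move to 7, which is L ⇒ W
6: can move to 5, which is L ⇒ W
1: can move to 5, which is L ⇒ W
2: can move to 7, which is L ⇒ W
3: can move to 7, which is L ⇒ W
10: moves to 2(W), 8(W); every one is W ⇒ L
From 3, the L positions reachable in one move are: 7.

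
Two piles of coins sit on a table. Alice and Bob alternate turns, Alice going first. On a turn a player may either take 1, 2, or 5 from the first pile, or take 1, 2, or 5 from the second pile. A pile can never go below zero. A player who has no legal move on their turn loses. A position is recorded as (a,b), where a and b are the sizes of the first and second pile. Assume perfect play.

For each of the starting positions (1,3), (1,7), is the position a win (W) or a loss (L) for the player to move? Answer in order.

(1,3): W, (1,7): L

Positions with no move are L. A position that does have a move is losing for the player to move precisely when every available move leads to a winning position for the opponent. Fill in the labels:
No move ever increases a pile, so every position that can arise here has a ≤ 1 and b ≤ 7; it is enough to label the cells with 0 ≤ a ≤ 1 and 0 ≤ b ≤ 7.
Every move lowers a or b (never raises either), so fill the grid row by row in increasing a, and left to right within a row: each cell's successors are then already labelled.
      b=0  b=1  b=2  b=3  b=4  b=5  b=6  b=7
a=0:    L    W    W    L    W    W    L    W
a=1:    W    L    W    W    L    W    W    L
Cells with no legal move (terminal, hence L): (0,0).
The remaining L cells, each justified by listing all of its moves:
(0,3): moves to (0,2)(W), (0,1)(W); every one is W ⇒ L
(0,6): moves to (0,5)(W), (0,4)(W), (0,1)(W); every one is W ⇒ L
(1,1): moves to (0,1)(W), (1,0)(W); every one is W ⇒ L
(1,4): moves to (0,4)(W), (1,3)(W), (1,2)(W); every one is W ⇒ L
(1,7): moves to (0,7)(W), (1,6)(W), (1,5)(W), (1,2)(W); every one is W ⇒ L
Every other cell has at least one move into one of the L cells above, so it is W.
(1,3): the move to (0,3) reaches an L cell, so W
(1,7): one of the L cells justified above, so L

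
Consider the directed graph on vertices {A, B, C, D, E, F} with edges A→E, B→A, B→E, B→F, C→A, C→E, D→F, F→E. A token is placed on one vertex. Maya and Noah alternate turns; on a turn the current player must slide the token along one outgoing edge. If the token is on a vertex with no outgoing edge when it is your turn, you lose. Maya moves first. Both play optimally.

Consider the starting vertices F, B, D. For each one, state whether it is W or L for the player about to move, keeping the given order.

F: W, B: W, D: L

Positions with no move are L. A position that does have a move is losing for the player to move precisely when every available move leads to a winning position for the opponent. Fill in the labels:
Every edge goes from a vertex to one that appears earlier in the order E, F, D, A, B, C, so processing vertices in that order labels each vertex after all of its successors.
E: no outgoing edge → L
F: can move to E, which is L ⇒ W
D: the only move is to F(W), a W ⇒ L
A: can move to E, which is L ⇒ W
B: can move to E, which is L ⇒ W
C: can move to E, which is L ⇒ W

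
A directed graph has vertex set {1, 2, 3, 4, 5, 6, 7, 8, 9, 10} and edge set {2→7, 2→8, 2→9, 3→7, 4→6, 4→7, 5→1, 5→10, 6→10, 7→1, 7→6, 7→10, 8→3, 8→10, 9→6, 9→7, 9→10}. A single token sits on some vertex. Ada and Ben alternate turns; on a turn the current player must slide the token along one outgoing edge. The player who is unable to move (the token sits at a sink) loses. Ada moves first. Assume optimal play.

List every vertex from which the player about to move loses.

Positions with no move are L. A position that does have a move is losing for the player to move precisely when every available move leads to a winning position for the opponent. Fill in the labels:
Every edge goes from a vertex to one that appears earlier in the order 1, 10, 6, 7, 3, 5, 8, 9, 2, 4, so processing vertices in that order labels each vertex after all of its successors.
1: no outgoing edge → L
10: no outgoing edge → L
6: W (go to 10, an L position)
7: W (go to 10, an L position)
3: L (sole option 7(W) is W)
5: W (go to 10, an L position)
8: W (go to 3, an L position)
9: W (go to 10, an L position)
2: L (options 9(W), 8(W), 7(W) are all W)
4: L (options 7(W), 6(W) are all W)
The losing starting vertices are exactly the entries labelled L in this table (5 of them).

1, 2, 3, 4, 10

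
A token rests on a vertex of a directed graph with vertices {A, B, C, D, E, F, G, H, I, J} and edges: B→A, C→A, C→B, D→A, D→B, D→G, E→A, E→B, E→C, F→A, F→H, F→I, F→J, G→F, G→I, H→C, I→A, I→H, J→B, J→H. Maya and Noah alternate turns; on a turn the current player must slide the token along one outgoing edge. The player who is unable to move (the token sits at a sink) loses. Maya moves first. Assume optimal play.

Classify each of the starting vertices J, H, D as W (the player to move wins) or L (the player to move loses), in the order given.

Compute win/loss labels from the base case upward. A position with no move is L. Any other position is W if it can reach an L in one move, else L.
Every edge goes from a vertex to one that appears earlier in the order A, B, C, H, E, I, J, F, G, D, so processing vertices in that order labels each vertex after all of its successors.
A: no outgoing edge → L
B: can move to A, which is L ⇒ W
C: can move to A, which is L ⇒ W
H: the only move is to C(W), a W ⇒ L
E: can move to A, which is L ⇒ W
I: can move to H, which is L ⇒ W
J: can move to H, which is L ⇒ W
F: can move to H, which is L ⇒ W
G: moves to F(W), I(W); every one is W ⇒ L
D: can move to G, which is L ⇒ W

J: W, H: L, D: W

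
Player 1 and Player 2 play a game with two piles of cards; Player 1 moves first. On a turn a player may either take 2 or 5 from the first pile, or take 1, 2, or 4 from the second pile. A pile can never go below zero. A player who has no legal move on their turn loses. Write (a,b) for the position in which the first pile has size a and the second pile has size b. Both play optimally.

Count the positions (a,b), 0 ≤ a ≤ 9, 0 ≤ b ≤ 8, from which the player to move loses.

30

Use the standard recursion: the mover loses at a terminal position; elsewhere, the mover wins exactly when some move hands the opponent an L position.
Every move lowers a or b (never raises either), so fill the grid row by row in increasing a, and left to right within a row: each cell's successors are then already labelled.
      b=0  b=1  b=2  b=3  b=4  b=5  b=6  b=7  b=8
a=0:    L    W    W    L    W    W    L    W    W
a=1:    L    W    W    L    W    W    L    W    W
a=2:    W    L    W    W    L    W    W    L    W
a=3:    W    L    W    W    L    W    W    L    W
a=4:    L    W    W    L    W    W    L    W    W
a=5:    W    W    L    W    W    L    W    W    L
a=6:    W    L    W    W    L    W    W    L    W
a=7:    L    W    W    L    W    W    L    W    W
a=8:    L    W    W    L    W    W    L    W    W
a=9:    W    L    W    W    L    W    W    L    W
Cells with no legal move (terminal, hence L): (0,0), (1,0).
The remaining L cells, each justified by listing all of its moves:
(0,3): →(0,2)(W), (0,1)(W) — all W, so L
(0,6): →(0,5)(W), (0,4)(W), (0,2)(W) — all W, so L
(1,3): →(1,2)(W), (1,1)(W) — all W, so L
(1,6): →(1,5)(W), (1,4)(W), (1,2)(W) — all W, so L
(2,1): →(0,1)(W), (2,0)(W) — all W, so L
(2,4): →(0,4)(W), (2,3)(W), (2,2)(W), (2,0)(W) — all W, so L
(2,7): →(0,7)(W), (2,6)(W), (2,5)(W), (2,3)(W) — all W, so L
(3,1): →(1,1)(W), (3,0)(W) — all W, so L
(3,4): →(1,4)(W), (3,3)(W), (3,2)(W), (3,0)(W) — all W, so L
(3,7): →(1,7)(W), (3,6)(W), (3,5)(W), (3,3)(W) — all W, so L
(4,0): →(2,0)(W) only, which is W, so L
(4,3): →(2,3)(W), (4,2)(W), (4,1)(W) — all W, so L
(4,6): →(2,6)(W), (4,5)(W), (4,4)(W), (4,2)(W) — all W, so L
(5,2): →(3,2)(W), (0,2)(W), (5,1)(W), (5,0)(W) — all W, so L
(5,5): →(3,5)(W), (0,5)(W), (5,4)(W), (5,3)(W), (5,1)(W) — all W, so L
(5,8): →(3,8)(W), (0,8)(W), (5,7)(W), (5,6)(W), (5,4)(W) — all W, so L
(6,1): →(4,1)(W), (1,1)(W), (6,0)(W) — all W, so L
(6,4): →(4,4)(W), (1,4)(W), (6,3)(W), (6,2)(W), (6,0)(W) — all W, so L
(6,7): →(4,7)(W), (1,7)(W), (6,6)(W), (6,5)(W), (6,3)(W) — all W, so L
(7,0): →(5,0)(W), (2,0)(W) — all W, so L
(7,3): →(5,3)(W), (2,3)(W), (7,2)(W), (7,1)(W) — all W, so L
(7,6): →(5,6)(W), (2,6)(W), (7,5)(W), (7,4)(W), (7,2)(W) — all W, so L
(8,0): →(6,0)(W), (3,0)(W) — all W, so L
(8,3): →(6,3)(W), (3,3)(W), (8,2)(W), (8,1)(W) — all W, so L
(8,6): →(6,6)(W), (3,6)(W), (8,5)(W), (8,4)(W), (8,2)(W) — all W, so L
(9,1): →(7,1)(W), (4,1)(W), (9,0)(W) — all W, so L
(9,4): →(7,4)(W), (4,4)(W), (9,3)(W), (9,2)(W), (9,0)(W) — all W, so L
(9,7): →(7,7)(W), (4,7)(W), (9,6)(W), (9,5)(W), (9,3)(W) — all W, so L
Every other cell has at least one move into one of the L cells above, so it is W.
L cells per row: a=0: 3, a=1: 3, a=2: 3, a=3: 3, a=4: 3, a=5: 3, a=6: 3, a=7: 3, a=8: 3, a=9: 3; total 30.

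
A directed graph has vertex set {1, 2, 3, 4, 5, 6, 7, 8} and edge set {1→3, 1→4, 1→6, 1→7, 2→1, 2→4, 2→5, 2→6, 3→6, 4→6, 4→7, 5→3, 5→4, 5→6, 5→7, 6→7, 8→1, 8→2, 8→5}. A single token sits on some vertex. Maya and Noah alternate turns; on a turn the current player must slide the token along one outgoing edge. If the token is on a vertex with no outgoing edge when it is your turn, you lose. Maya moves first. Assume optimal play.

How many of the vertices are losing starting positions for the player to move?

Compute win/loss labels from the base case upward. A position with no move is L. Any other position is W if it can reach an L in one move, else L.
Every edge goes from a vertex to one that appears earlier in the order 7, 6, 4, 3, 5, 1, 2, 8, so processing vertices in that order labels each vertex after all of its successors.
7: no outgoing edge → L
6: W (go to 7, an L position)
4: W (go to 7, an L position)
3: L (sole option 6(W) is W)
5: W (go to 3, an L position)
1: W (go to 3, an L position)
2: L (options 1(W), 5(W), 4(W), 6(W) are all W)
8: W (go to 2, an L position)
The L vertices are 2, 3, 7; that is 3 in all.

3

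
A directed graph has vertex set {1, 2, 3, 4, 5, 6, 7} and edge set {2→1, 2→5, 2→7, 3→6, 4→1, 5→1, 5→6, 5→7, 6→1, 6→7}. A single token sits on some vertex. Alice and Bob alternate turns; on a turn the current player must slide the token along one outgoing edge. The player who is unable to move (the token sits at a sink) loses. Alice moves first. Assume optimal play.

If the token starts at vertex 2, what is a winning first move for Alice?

Move to 1.

Use the standard recursion: the mover loses at a terminal position; elsewhere, the mover wins exactly when some move hands the opponent an L position.
Every edge goes from a vertex to one that appears earlier in the order 7, 1, 6, 5, 2, 4, 3, so processing vertices in that order labels each vertex after all of its successors.
7: no outgoing edge → L
1: no outgoing edge → L
6: reaches L-position 1 → W
5: reaches L-position 1 → W
2: reaches L-position 1 → W
4: reaches L-position 1 → W
3: only reaches 6(W), which is W → L
From 2, the L positions reachable in one move are: 1, 7. Any move reaching one of these is winning.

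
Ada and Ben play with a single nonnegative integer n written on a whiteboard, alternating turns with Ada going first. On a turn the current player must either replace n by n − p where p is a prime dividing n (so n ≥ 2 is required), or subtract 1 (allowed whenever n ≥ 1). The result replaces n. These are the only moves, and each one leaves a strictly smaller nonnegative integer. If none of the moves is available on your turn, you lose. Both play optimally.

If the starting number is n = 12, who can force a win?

Build the W/L table. Terminal = L. A non-terminal position is W if it has a move to some L; otherwise it is L.
n=0: no move → L
n=1: can move to 0, which is L ⇒ W
n=2: can move to 0, which is L ⇒ W
n=3: can move to 0, which is L ⇒ W
n=4: moves to 2(W), 3(W); every one is W ⇒ L
n=5: can move to 0, which is L ⇒ W
n=6: can move to 4, which is L ⇒ W
n=7: can move to 0, which is L ⇒ W
n=8: moves to 6(W), 7(W); every one is W ⇒ L
n=9: can move to 8, which is L ⇒ W
n=10: can move to 8, which is L ⇒ W
n=11: can move to 0, which is L ⇒ W
n=12: moves to 9(W), 10(W), 11(W); every one is W ⇒ L
Every move from 12 reaches a W position, so the mover loses.

Ben wins.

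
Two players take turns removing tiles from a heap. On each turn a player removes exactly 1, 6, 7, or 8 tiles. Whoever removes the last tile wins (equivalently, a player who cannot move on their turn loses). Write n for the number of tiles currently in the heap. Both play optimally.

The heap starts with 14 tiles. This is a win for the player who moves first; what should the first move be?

Remove 1, leaving 13.

Work bottom-up. With no move the player to move loses. Otherwise the position is W if at least one move leads to an L position for the opponent, and L if every move leads to a W.
n=0: no move → L
n=1: →0(L), so W
n=2: →1(W) only, which is W, so L
n=3: →2(L), so W
n=4: →3(W) only, which is W, so L
n=5: →4(L), so W
n=6: →0(L), so W
n=7: →0(L), so W
n=8: →2(L), so W
n=9: →2(L), so W
n=10: →4(L), so W
n=11: →4(L), so W
n=12: →4(L), so W
n=13: →12(W), 7(W), 6(W), 5(W) — all W, so L
n=14: →13(L), so W
From 14, the L positions reachable in one move are: 13.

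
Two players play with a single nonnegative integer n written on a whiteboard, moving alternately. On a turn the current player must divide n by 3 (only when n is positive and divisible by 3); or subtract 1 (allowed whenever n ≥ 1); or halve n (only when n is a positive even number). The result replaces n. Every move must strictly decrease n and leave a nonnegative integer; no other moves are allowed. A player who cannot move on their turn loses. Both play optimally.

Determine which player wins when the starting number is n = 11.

The second player wins.

Classify positions by backward induction: terminal positions (no move available) are L. From any other position, the mover wins iff some move reaches an L.
n=0: no move → L
n=1: →0(L), so W
n=2: →1(W) only, which is W, so L
n=3: →2(L), so W
n=4: →2(L), so W
n=5: →4(W) only, which is W, so L
n=6: →2(L), so W
n=7: →6(W) only, which is W, so L
n=8: →7(L), so W
n=9: →3(W), 8(W) — all W, so L
n=10: →5(L), so W
n=11: →10(W) only, which is W, so L
The starting position 11 is L: whatever the player to move does, the opponent receives a W position.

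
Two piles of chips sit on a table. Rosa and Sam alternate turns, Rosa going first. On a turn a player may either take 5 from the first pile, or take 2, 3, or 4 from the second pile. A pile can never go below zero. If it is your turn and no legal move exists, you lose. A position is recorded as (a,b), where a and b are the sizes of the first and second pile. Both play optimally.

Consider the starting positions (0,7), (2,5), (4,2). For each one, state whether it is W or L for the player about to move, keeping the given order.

(0,7): L, (2,5): W, (4,2): W

Compute win/loss labels from the base case upward. A position with no move is L. Any other position is W if it can reach an L in one move, else L.
No move ever increases a pile, so every position that can arise here has a ≤ 4 and b ≤ 7; it is enough to label the cells with 0 ≤ a ≤ 4 and 0 ≤ b ≤ 7.
Every move lowers a or b (never raises either), so fill the grid row by row in increasing a, and left to right within a row: each cell's successors are then already labelled.
      b=0  b=1  b=2  b=3  b=4  b=5  b=6  b=7
a=0:    L    L    W    W    W    W    L    L
a=1:    L    L    W    W    W    W    L    L
a=2:    L    L    W    W    W    W    L    L
a=3:    L    L    W    W    W    W    L    L
a=4:    L    L    W    W    W    W    L    L
Cells with no legal move (terminal, hence L): (0,0), (0,1), (1,0), (1,1), (2,0), (2,1), (3,0), (3,1), (4,0), (4,1).
The remaining L cells, each justified by listing all of its moves:
(0,6): →(0,4)(W), (0,3)(W), (0,2)(W) — all W, so L
(0,7): →(0,5)(W), (0,4)(W), (0,3)(W) — all W, so L
(1,6): →(1,4)(W), (1,3)(W), (1,2)(W) — all W, so L
(1,7): →(1,5)(W), (1,4)(W), (1,3)(W) — all W, so L
(2,6): →(2,4)(W), (2,3)(W), (2,2)(W) — all W, so L
(2,7): →(2,5)(W), (2,4)(W), (2,3)(W) — all W, so L
(3,6): →(3,4)(W), (3,3)(W), (3,2)(W) — all W, so L
(3,7): →(3,5)(W), (3,4)(W), (3,3)(W) — all W, so L
(4,6): →(4,4)(W), (4,3)(W), (4,2)(W) — all W, so L
(4,7): →(4,5)(W), (4,4)(W), (4,3)(W) — all W, so L
Every other cell has at least one move into one of the L cells above, so it is W.
(0,7): one of the L cells justified above, so L
(2,5): the move to (2,1) reaches an L cell, so W
(4,2): the move to (4,0) reaches an L cell, so W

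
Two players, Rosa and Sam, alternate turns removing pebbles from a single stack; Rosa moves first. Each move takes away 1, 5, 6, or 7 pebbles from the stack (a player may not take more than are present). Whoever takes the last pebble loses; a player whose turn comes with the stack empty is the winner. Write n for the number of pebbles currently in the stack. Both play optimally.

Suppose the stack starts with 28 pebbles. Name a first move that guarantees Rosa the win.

Compute win/loss labels from the base case upward. A position with no move is W. Any other position is W if it can reach an L in one move, else L.
n=0: no move; the opponent has just taken the last pebble and therefore loses → W
n=1: only reaches 0(W), which is W → L
n=2: reaches L-position 1 → W
n=3: only reaches 2(W), which is W → L
n=4: reaches L-position 3 → W
n=5: only reaches 4(W), 0(W), all W → L
n=6: reaches L-position 5 → W
n=7: reaches L-position 1 → W
n=8: reaches L-position 3 → W
n=9: reaches L-position 3 → W
n=10: reaches L-position 5 → W
n=11: reaches L-position 5 → W
n=12: reaches L-position 5 → W
n=13: only reaches 12(W), 8(W), 7(W), 6(W), all W → L
n=14: reaches L-position 13 → W
n=15: only reaches 14(W), 10(W), 9(W), 8(W), all W → L
n=16: reaches L-position 15 → W
n=17: only reaches 16(W), 12(W), 11(W), 10(W), all W → L
n=18: reaches L-position 17 → W
n=19: reaches L-position 13 → W
n=20: reaches L-position 15 → W
n=21: reaches L-position 15 → W
n=22: reaches L-position 17 → W
n=23: reaches L-position 17 → W
n=24: reaches L-position 17 → W
n=25: only reaches 24(W), 20(W), 19(W), 18(W), all W → L
n=26: reaches L-position 25 → W
n=27: only reaches 26(W), 22(W), 21(W), 20(W), all W → L
n=28: reaches L-position 27 → W
From 28, the L positions reachable in one move are: 27.

Remove 1, leaving 27.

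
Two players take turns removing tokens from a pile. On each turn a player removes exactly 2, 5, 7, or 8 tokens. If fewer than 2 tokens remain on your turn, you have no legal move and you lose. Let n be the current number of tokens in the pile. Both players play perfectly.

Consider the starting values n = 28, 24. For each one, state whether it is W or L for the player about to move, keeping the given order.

Build the W/L table. Terminal = L. A non-terminal position is W if it has a move to some L; otherwise it is L.
n=0: no move → L
n=1: no move → L
n=2: →0(L), so W
n=3: →1(L), so W
n=4: →2(W) only, which is W, so L
n=5: →0(L), so W
n=6: →4(L), so W
n=7: →0(L), so W
n=8: →1(L), so W
n=9: →4(L), so W
n=10: →8(W), 5(W), 3(W), 2(W) — all W, so L
n=11: →4(L), so W
n=12: →10(L), so W
n=13: →11(W), 8(W), 6(W), 5(W) — all W, so L
n=14: →12(W), 9(W), 7(W), 6(W) — all W, so L
n=15: →13(L), so W
n=16: →14(L), so W
n=17: →10(L), so W
n=18: →13(L), so W
n=19: →14(L), so W
n=20: →13(L), so W
n=21: →14(L), so W
n=22: →14(L), so W
n=23: →21(W), 18(W), 16(W), 15(W) — all W, so L
n=24: →22(W), 19(W), 17(W), 16(W) — all W, so L
n=25: →23(L), so W
n=26: →24(L), so W
n=27: →25(W), 22(W), 20(W), 19(W) — all W, so L
n=28: →23(L), so W

28: W, 24: L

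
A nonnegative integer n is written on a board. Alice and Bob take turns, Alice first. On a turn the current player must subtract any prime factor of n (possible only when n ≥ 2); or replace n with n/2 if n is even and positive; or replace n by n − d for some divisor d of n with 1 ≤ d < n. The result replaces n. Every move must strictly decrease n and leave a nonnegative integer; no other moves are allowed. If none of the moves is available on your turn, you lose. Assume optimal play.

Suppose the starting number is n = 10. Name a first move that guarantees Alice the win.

Move to 9.

Label each position W (a win for the player to move) or L (a loss). A position with no legal move is L; any other position is W exactly when some move reaches an L, and L when every move reaches a W.
n=0: no move → L
n=1: no move → L
n=2: reaches L-position 0 → W
n=3: reaches L-position 0 → W
n=4: only reaches 2(W), 3(W), all W → L
n=5: reaches L-position 0 → W
n=6: reaches L-position 4 → W
n=7: reaches L-position 0 → W
n=8: reaches L-position 4 → W
n=9: only reaches 6(W), 8(W), all W → L
n=10: reaches L-position 9 → W
From 10, the L positions reachable in one move are: 9.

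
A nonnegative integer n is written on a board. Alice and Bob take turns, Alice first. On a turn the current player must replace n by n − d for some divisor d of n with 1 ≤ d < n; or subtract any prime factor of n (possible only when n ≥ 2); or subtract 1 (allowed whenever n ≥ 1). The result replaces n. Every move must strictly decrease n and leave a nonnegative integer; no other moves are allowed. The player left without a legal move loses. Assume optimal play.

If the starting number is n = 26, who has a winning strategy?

Positions with no move are L. A position that does have a move is losing for the player to move precisely when every available move leads to a winning position for the opponent. Fill in the labels:
n=0: no move → L
n=1: can move to 0, which is L ⇒ W
n=2: can move to 0, which is L ⇒ W
n=3: can move to 0, which is L ⇒ W
n=4: moves to 2(W), 3(W); every one is W ⇒ L
n=5: can move to 0, which is L ⇒ W
n=6: can move to 4, which is L ⇒ W
n=7: can move to 0, which is L ⇒ W
n=8: can move to 4, which is L ⇒ W
n=9: moves to 6(W), 8(W); every one is W ⇒ L
n=10: can move to 9, which is L ⇒ W
n=11: can move to 0, which is L ⇒ W
n=12: can move to 9, which is L ⇒ W
n=13: can move to 0, which is L ⇒ W
n=14: moves to 7(W), 12(W), 13(W); every one is W ⇒ L
n=15: can move to 14, which is L ⇒ W
n=16: can move to 14, which is L ⇒ W
n=17: can move to 0, which is L ⇒ W
n=18: can move to 9, which is L ⇒ W
n=19: can move to 0, which is L ⇒ W
n=20: moves to 10(W), 15(W), 16(W), 18(W), 19(W); every one is W ⇒ L
n=21: can move to 14, which is L ⇒ W
n=22: can move to 20, which is L ⇒ W
n=23: can move to 0, which is L ⇒ W
n=24: can move to 20, which is L ⇒ W
n=25: can move to 20, which is L ⇒ W
n=26: moves to 13(W), 24(W), 25(W); every one is W ⇒ L
The starting position 26 is L: whatever Alice does, the opponent receives a W position.

Bob wins.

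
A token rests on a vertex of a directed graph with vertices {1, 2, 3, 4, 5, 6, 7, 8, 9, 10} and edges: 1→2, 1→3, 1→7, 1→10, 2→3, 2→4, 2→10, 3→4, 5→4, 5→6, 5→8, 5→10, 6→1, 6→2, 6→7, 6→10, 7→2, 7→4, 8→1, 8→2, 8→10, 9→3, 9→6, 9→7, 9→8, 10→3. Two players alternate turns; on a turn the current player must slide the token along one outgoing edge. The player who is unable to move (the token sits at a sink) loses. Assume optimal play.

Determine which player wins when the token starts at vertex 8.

Label each position W (a win for the player to move) or L (a loss). A position with no legal move is L; any other position is W exactly when some move reaches an L, and L when every move reaches a W.
Every edge goes from a vertex to one that appears earlier in the order 4, 3, 10, 2, 7, 1, 6, 8, 9, 5, so processing vertices in that order labels each vertex after all of its successors.
4: no outgoing edge → L
3: W (go to 4, an L position)
10: L (sole option 3(W) is W)
2: W (go to 10, an L position)
7: W (go to 4, an L position)
1: W (go to 10, an L position)
6: W (go to 10, an L position)
8: W (go to 10, an L position)
9: L (options 8(W), 6(W), 7(W), 3(W) are all W)
5: W (go to 10, an L position)
From 8 the player to move can move to 10, reaching an L position.

The first player wins.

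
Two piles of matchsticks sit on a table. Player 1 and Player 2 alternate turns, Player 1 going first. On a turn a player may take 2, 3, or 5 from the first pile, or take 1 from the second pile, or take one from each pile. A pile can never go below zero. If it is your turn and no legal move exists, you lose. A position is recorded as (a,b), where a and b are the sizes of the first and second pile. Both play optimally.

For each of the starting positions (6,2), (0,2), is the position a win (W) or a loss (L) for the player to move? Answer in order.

(6,2): W, (0,2): L

Label each position W (a win for the player to move) or L (a loss). A position with no legal move is L; any other position is W exactly when some move reaches an L, and L when every move reaches a W.
No move ever increases a pile, so every position that can arise here has a ≤ 6 and b ≤ 2; it is enough to label the cells with 0 ≤ a ≤ 6 and 0 ≤ b ≤ 2.
Every move lowers a or b (never raises either), so fill the grid row by row in increasing a, and left to right within a row: each cell's successors are then already labelled.
      b=0  b=1  b=2
a=0:    L    W    L
a=1:    L    W    L
a=2:    W    W    W
a=3:    W    L    W
a=4:    W    L    W
a=5:    W    W    W
a=6:    W    W    W
Cells with no legal move (terminal, hence L): (0,0), (1,0).
The remaining L cells, each justified by listing all of its moves:
(0,2): only reaches (0,1)(W), which is W → L
(1,2): only reaches (1,1)(W), (0,1)(W), all W → L
(3,1): only reaches (1,1)(W), (0,1)(W), (3,0)(W), (2,0)(W), all W → L
(4,1): only reaches (2,1)(W), (1,1)(W), (4,0)(W), (3,0)(W), all W → L
Every other cell has at least one move into one of the L cells above, so it is W.
(6,2): the move to (1,2) reaches an L cell, so W
(0,2): one of the L cells justified above, so L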